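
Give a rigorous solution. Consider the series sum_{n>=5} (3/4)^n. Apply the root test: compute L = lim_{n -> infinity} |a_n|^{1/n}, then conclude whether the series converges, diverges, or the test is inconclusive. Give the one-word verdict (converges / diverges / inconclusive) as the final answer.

Let a_n denote the general term. Form |a_n|^(1/n) and simplify:
|a_n|^(1/n) = 3/4
Take the limit as n -> infinity: L = 3/4.
Since L = 3/4 < 1, the root test implies convergence.

converges


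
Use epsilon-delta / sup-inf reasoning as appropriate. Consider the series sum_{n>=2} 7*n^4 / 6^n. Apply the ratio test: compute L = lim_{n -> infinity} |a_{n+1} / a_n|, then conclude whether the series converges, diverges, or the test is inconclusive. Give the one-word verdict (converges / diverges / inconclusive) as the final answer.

Let a_n denote the general term. Form the ratio a_{n+1}/a_n and simplify:
a_{n+1}/a_n = (n + 1)^4/(6*n^4)
Take the limit as n -> infinity: L = 1/6.
Since L = 1/6 < 1, the ratio test implies the series converges.

converges


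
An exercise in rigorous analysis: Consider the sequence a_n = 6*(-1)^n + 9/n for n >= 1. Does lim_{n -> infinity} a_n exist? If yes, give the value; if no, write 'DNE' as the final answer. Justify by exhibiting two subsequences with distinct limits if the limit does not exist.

Examine the behaviour of a_n along subsequences.
a_{2k} = 6 + 9/(2k) -> 6. a_{2k+1} = -6 + 9/(2k+1) -> -6.
Since these two subsequential limits are 6 and -6, distinct, the full sequence cannot converge (a convergent sequence has all subsequences tending to the same limit). So lim a_n does not exist.

DNE


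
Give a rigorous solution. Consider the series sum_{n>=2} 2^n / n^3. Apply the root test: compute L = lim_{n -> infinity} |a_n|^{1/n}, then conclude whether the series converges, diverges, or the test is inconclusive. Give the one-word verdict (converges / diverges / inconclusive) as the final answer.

Let a_n denote the general term. Form |a_n|^(1/n) and simplify:
|a_n|^(1/n) = 2/n^(3/n)
Take the limit as n -> infinity: L = 2.
Since L = 2 > 1, the root test implies divergence.

diverges


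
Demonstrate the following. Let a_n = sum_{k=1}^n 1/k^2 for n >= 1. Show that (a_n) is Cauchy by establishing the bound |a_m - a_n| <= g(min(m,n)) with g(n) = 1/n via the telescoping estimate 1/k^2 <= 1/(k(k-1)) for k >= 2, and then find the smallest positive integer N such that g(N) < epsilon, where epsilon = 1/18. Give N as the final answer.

For m > n >= 1: |a_m - a_n| = sum_{k=n+1}^m 1/k^2.
Use 1/k^2 <= 1/(k(k-1)) = 1/(k-1) - 1/k for k >= 2:
sum_{k=n+1}^m 1/k^2 <= sum_{k=n+1}^m (1/(k-1) - 1/k) = 1/n - 1/m <= 1/n.
By symmetry the same bound holds with n,m swapped, so |a_m - a_n| <= 1/min(m,n) = g(min(m,n)). Since g(n) -> 0, (a_n) is Cauchy.
Now solve g(N) < 1/18: 1/N < 1/18 <=> N > 1/(1/18) = 18.
The smallest integer strictly greater than 18 is N = 19.
Check: g(19) = 1/19 < 1/18; g(18) = 1/18 >= 1/18. So N = 19.

19


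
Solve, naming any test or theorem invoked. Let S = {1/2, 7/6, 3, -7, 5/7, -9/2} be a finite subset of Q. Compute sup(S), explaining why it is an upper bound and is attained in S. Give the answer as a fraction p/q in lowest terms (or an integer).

S is finite, so sup(S) = max(S).
Sorted decreasing:
3, 7/6, 5/7, 1/2, -9/2, -7
The extremum is 3.
For every x in S, x <= 3. And 3 is in S, so it is attained.
Therefore sup(S) = 3.

3


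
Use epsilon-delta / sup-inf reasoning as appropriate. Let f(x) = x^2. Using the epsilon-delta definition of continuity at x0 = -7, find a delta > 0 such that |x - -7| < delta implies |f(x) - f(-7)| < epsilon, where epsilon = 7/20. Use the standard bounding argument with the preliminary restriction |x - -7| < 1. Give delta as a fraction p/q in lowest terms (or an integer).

Factor: |x^2 - (-7)^2| = |x - -7| * |x + -7|.
Impose |x - -7| < 1 first. Then |x + -7| = |(x - -7) + 2*(-7)| <= |x - -7| + 2*|-7| < 1 + 14 = 15.
So |x^2 - (-7)^2| < delta * 15.
We need delta * 15 <= 7/20, i.e. delta <= 7/20/15 = 7/300.
Since 7/300 < 1, this is tighter than 1; take delta = 7/300.
So delta = 7/300 works.

7/300


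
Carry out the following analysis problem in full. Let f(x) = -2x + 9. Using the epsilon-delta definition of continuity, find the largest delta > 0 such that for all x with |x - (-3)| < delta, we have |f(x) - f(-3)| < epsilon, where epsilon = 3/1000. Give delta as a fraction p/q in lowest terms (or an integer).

We compute f(-3) = -2*(-3) + 9 = 15.
|f(x) - f(-3)| = |-2x + 9 - (15)| = |-2(x - (-3))| = 2|x - (-3)|.
We need 2|x - (-3)| < 3/1000, i.e. |x - (-3)| < 3/1000 / 2 = 3/2000.
So any delta <= 3/2000 works. Conversely, if delta > 3/2000, then x = -3 + 3/2000 satisfies |x - (-3)| = 3/2000 < delta but |f(x) - f(-3)| = 2 * 3/2000 = 3/1000, which is not < 3/1000; so no larger delta works.
Hence the largest such delta is 3/2000.

3/2000


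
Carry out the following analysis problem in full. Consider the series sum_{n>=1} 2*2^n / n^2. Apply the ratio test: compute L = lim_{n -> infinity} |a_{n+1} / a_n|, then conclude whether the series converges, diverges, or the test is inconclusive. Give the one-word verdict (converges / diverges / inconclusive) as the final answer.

Let a_n denote the general term. Form the ratio a_{n+1}/a_n and simplify:
a_{n+1}/a_n = 2*n^2/(n + 1)^2
Take the limit as n -> infinity: L = 2.
Since L = 2 > 1 (or L = infinity), the ratio test implies the series diverges.

diverges


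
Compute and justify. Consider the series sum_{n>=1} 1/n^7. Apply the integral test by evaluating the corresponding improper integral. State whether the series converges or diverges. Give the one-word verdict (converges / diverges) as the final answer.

Let f(x) = x^(-7). Then f is positive, continuous, and decreasing on [1, infinity), so the integral test applies.
Compute the improper integral int_{1}^infinity f(x) dx:
  antiderivative F(x) = -1/(6*x^6).
  As x -> infinity, F(x) -> 0 (since p = 7 > 1).
  So int = F(infinity) - F(1) = 0 - (-1/6) = 1/6.
  Finite, so by the integral test, the series converges.

converges


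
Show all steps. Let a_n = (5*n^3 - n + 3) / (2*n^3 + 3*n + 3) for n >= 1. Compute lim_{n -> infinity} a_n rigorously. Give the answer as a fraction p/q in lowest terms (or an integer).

Divide numerator and denominator by n^3, the highest power:
numerator / n^3 = 5 - 1/n^2 + 3/n^3
denominator / n^3 = 2 + 3/n^2 + 3/n^3
As n -> infinity, all terms of the form c/n^k (k >= 1) tend to 0.
So numerator / n^3 -> 5 and denominator / n^3 -> 2.
Therefore lim a_n = 5/2.

5/2


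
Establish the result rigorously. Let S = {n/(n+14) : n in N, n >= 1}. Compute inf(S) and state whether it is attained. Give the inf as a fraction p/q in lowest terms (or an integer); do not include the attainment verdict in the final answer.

Analysis:
- Values: 1/15, 1/8, 3/17, 2/9, ... strictly increasing.
- Minimum is 1/15 (n=1); inf = 1/15 (attained).
- n/(n+14) = 1 - 14/(n+14) -> 1 from below as n -> infinity, and never equals 1.
- So sup = 1 (not attained).
Conclusion: inf(S) = 1/15, attained in S.

1/15


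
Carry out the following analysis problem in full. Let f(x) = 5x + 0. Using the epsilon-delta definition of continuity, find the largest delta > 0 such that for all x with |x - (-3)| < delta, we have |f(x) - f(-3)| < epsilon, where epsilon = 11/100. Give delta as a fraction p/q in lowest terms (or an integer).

We compute f(-3) = 5*(-3) + 0 = -15.
|f(x) - f(-3)| = |5x + 0 - (-15)| = |5(x - (-3))| = 5|x - (-3)|.
We need 5|x - (-3)| < 11/100, i.e. |x - (-3)| < 11/100 / 5 = 11/500.
So any delta <= 11/500 works. Conversely, if delta > 11/500, then x = -3 + 11/500 satisfies |x - (-3)| = 11/500 < delta but |f(x) - f(-3)| = 5 * 11/500 = 11/100, which is not < 11/100; so no larger delta works.
Hence the largest such delta is 11/500.

11/500


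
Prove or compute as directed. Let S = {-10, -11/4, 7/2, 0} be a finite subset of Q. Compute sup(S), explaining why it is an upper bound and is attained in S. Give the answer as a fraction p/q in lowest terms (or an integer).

S is finite, so sup(S) = max(S).
Sorted decreasing:
7/2, 0, -11/4, -10
The extremum is 7/2.
For every x in S, x <= 7/2. And 7/2 is in S, so it is attained.
Therefore sup(S) = 7/2.

7/2


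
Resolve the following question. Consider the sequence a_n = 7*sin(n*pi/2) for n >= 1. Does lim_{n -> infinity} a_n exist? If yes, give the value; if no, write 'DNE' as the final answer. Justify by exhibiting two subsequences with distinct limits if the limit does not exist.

Examine the behaviour of a_n along subsequences.
a_{4k+1} = 7*sin(pi/2 + 2k*pi) = 7 -> 7. a_{4k+3} = 7*sin(3pi/2 + 2k*pi) = -7 -> -7.
Since these two subsequential limits are 7 and -7, distinct, the full sequence cannot converge (a convergent sequence has all subsequences tending to the same limit). So lim a_n does not exist.

DNE


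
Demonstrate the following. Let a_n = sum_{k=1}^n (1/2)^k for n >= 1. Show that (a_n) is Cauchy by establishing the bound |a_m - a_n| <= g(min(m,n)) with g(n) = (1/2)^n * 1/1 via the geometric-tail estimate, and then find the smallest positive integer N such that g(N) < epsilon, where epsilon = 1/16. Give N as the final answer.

For m > n >= 1: |a_m - a_n| = sum_{k=n+1}^m (1/2)^k < sum_{k=n+1}^infinity (1/2)^k = (1/2)^(n+1) / (1 - 1/2) = (1/2)^n * (1/2) * (2/1) = (1/2)^n * 1/1.
So g(n) = (1/2)^n / 1. Since g(n) -> 0, (a_n) is Cauchy.
Now solve g(N) < 1/16: (1/2)^N / 1 < 1/16 <=> 2^N > 1 / (1 * 1/16) = 16.
Check powers of 2: 2^4 = 16 <= 16, 2^5 = 32 > 16.
So the smallest such N is 5. Check: g(5) = 1/(1 * 32) = 1/32 < 1/16.

5


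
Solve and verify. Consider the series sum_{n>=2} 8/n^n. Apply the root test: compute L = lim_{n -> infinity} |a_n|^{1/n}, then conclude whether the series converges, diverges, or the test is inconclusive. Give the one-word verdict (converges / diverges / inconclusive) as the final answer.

Let a_n denote the general term. Form |a_n|^(1/n) and simplify:
|a_n|^(1/n) = 2^(3/n)/n
Take the limit as n -> infinity: L = 0.
Since L = 0 < 1, the root test implies convergence.

converges


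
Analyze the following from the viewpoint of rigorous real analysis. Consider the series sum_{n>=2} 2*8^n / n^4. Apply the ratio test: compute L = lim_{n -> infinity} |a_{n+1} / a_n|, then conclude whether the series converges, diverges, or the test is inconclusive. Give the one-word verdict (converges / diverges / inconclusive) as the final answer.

Let a_n denote the general term. Form the ratio a_{n+1}/a_n and simplify:
a_{n+1}/a_n = 8*n^4/(n + 1)^4
Take the limit as n -> infinity: L = 8.
Since L = 8 > 1 (or L = infinity), the ratio test implies the series diverges.

diverges


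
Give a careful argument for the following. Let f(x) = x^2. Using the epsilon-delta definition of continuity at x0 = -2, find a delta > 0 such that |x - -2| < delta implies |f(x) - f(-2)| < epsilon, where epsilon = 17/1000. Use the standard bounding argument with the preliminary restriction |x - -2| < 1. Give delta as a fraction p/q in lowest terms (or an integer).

Factor: |x^2 - (-2)^2| = |x - -2| * |x + -2|.
Impose |x - -2| < 1 first. Then |x + -2| = |(x - -2) + 2*(-2)| <= |x - -2| + 2*|-2| < 1 + 4 = 5.
So |x^2 - (-2)^2| < delta * 5.
We need delta * 5 <= 17/1000, i.e. delta <= 17/1000/5 = 17/5000.
Since 17/5000 < 1, this is tighter than 1; take delta = 17/5000.
So delta = 17/5000 works.

17/5000


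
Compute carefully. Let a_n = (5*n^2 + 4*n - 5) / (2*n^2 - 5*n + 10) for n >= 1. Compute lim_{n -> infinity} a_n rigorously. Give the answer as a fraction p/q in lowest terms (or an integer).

Divide numerator and denominator by n^2, the highest power:
numerator / n^2 = 5 + 4/n - 5/n^2
denominator / n^2 = 2 - 5/n + 10/n^2
As n -> infinity, all terms of the form c/n^k (k >= 1) tend to 0.
So numerator / n^2 -> 5 and denominator / n^2 -> 2.
Therefore lim a_n = 5/2.

5/2


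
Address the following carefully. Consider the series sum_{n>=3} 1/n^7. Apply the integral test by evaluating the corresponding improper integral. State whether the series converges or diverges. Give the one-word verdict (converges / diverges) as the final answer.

Let f(x) = x^(-7). Then f is positive, continuous, and decreasing on [3, infinity), so the integral test applies.
Compute the improper integral int_{3}^infinity f(x) dx:
  antiderivative F(x) = -1/(6*x^6).
  As x -> infinity, F(x) -> 0 (since p = 7 > 1).
  So int = F(infinity) - F(3) = 0 - (-1/4374) = 1/4374.
  Finite, so by the integral test, the series converges.

converges


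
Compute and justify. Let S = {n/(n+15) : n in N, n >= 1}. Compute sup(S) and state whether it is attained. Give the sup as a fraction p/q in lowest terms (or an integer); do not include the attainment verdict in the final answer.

Analysis:
- Values: 1/16, 2/17, 1/6, 4/19, ... strictly increasing.
- Minimum is 1/16 (n=1); inf = 1/16 (attained).
- n/(n+15) = 1 - 15/(n+15) -> 1 from below as n -> infinity, and never equals 1.
- So sup = 1 (not attained).
Conclusion: sup(S) = 1, not attained in S.

1


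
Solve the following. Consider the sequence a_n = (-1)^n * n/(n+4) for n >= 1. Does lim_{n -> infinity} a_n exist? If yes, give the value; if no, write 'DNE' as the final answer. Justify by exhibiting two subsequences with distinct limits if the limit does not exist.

Examine the behaviour of a_n along subsequences.
a_{2k} = 2k/(2k+4) -> 1. a_{2k+1} = -(2k+1)/(2k+5) -> -1.
Since these two subsequential limits are 1 and -1, distinct, the full sequence cannot converge (a convergent sequence has all subsequences tending to the same limit). So lim a_n does not exist.

DNE


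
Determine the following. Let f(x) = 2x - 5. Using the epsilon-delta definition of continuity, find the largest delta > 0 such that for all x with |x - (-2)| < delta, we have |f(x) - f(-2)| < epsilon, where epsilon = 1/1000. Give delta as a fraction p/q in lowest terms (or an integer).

We compute f(-2) = 2*(-2) - 5 = -9.
|f(x) - f(-2)| = |2x - 5 - (-9)| = |2(x - (-2))| = 2|x - (-2)|.
We need 2|x - (-2)| < 1/1000, i.e. |x - (-2)| < 1/1000 / 2 = 1/2000.
So any delta <= 1/2000 works. Conversely, if delta > 1/2000, then x = -2 + 1/2000 satisfies |x - (-2)| = 1/2000 < delta but |f(x) - f(-2)| = 2 * 1/2000 = 1/1000, which is not < 1/1000; so no larger delta works.
Hence the largest such delta is 1/2000.

1/2000


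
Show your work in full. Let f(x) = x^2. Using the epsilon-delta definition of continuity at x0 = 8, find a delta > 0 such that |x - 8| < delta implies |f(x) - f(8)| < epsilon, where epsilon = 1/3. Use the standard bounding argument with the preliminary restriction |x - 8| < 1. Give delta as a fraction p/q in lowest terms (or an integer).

Factor: |x^2 - (8)^2| = |x - 8| * |x + 8|.
Impose |x - 8| < 1 first. Then |x + 8| = |(x - 8) + 2*(8)| <= |x - 8| + 2*|8| < 1 + 16 = 17.
So |x^2 - (8)^2| < delta * 17.
We need delta * 17 <= 1/3, i.e. delta <= 1/3/17 = 1/51.
Since 1/51 < 1, this is tighter than 1; take delta = 1/51.
So delta = 1/51 works.

1/51


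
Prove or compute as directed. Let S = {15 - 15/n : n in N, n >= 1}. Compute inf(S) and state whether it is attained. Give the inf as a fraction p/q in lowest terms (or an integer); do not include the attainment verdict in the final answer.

Analysis:
- Values: 0, 15/2, 10, 45/4, ... strictly increasing.
- Minimum is 0 (n=1); inf = 0 (attained).
- 15 - 15/n -> 15 from below; sup = 15, not attained.
Conclusion: inf(S) = 0, attained in S.

0


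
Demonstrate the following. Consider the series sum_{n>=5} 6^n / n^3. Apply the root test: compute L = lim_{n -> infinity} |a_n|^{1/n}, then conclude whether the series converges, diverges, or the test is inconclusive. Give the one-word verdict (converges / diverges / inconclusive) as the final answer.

Let a_n denote the general term. Form |a_n|^(1/n) and simplify:
|a_n|^(1/n) = 6/n^(3/n)
Take the limit as n -> infinity: L = 6.
Since L = 6 > 1, the root test implies divergence.

diverges


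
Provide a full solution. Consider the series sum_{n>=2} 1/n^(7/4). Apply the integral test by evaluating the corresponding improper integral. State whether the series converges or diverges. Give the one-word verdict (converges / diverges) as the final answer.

Let f(x) = x^(-7/4). Then f is positive, continuous, and decreasing on [2, infinity), so the integral test applies.
Compute the improper integral int_{2}^infinity f(x) dx:
  antiderivative F(x) = -4/(3*x^(3/4)).
  As x -> infinity, F(x) -> 0 (since p = 7/4 > 1).
  So int = F(infinity) - F(2) = 0 - (-2*2^(1/4)/3) = 2*2^(1/4)/3.
  Finite, so by the integral test, the series converges.

converges


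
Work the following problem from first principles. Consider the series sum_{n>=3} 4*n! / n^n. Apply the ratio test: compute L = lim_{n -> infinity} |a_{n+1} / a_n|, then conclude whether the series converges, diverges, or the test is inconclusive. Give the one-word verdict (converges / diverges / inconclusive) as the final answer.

Let a_n denote the general term. Form the ratio a_{n+1}/a_n and simplify:
a_{n+1}/a_n = (n/(n + 1))^n
Take the limit as n -> infinity: L = exp(-1).
Since L = exp(-1) < 1, the ratio test implies the series converges.

converges


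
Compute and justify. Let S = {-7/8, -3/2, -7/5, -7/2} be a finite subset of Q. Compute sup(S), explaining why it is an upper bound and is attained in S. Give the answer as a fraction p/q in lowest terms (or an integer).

S is finite, so sup(S) = max(S).
Sorted decreasing:
-7/8, -7/5, -3/2, -7/2
The extremum is -7/8.
For every x in S, x <= -7/8. And -7/8 is in S, so it is attained.
Therefore sup(S) = -7/8.

-7/8


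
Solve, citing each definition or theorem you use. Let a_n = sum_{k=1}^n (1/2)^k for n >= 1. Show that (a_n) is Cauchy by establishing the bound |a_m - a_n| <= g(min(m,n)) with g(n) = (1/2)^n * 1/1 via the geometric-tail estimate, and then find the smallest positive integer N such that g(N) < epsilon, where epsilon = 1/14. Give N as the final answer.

For m > n >= 1: |a_m - a_n| = sum_{k=n+1}^m (1/2)^k < sum_{k=n+1}^infinity (1/2)^k = (1/2)^(n+1) / (1 - 1/2) = (1/2)^n * (1/2) * (2/1) = (1/2)^n * 1/1.
So g(n) = (1/2)^n / 1. Since g(n) -> 0, (a_n) is Cauchy.
Now solve g(N) < 1/14: (1/2)^N / 1 < 1/14 <=> 2^N > 1 / (1 * 1/14) = 14.
Check powers of 2: 2^3 = 8 <= 14, 2^4 = 16 > 14.
So the smallest such N is 4. Check: g(4) = 1/(1 * 16) = 1/16 < 1/14.

4


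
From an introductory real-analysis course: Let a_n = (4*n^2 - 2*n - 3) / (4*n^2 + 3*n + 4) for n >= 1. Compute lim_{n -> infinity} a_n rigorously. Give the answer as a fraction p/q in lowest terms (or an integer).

Divide numerator and denominator by n^2, the highest power:
numerator / n^2 = 4 - 2/n - 3/n^2
denominator / n^2 = 4 + 3/n + 4/n^2
As n -> infinity, all terms of the form c/n^k (k >= 1) tend to 0.
So numerator / n^2 -> 4 and denominator / n^2 -> 4.
Therefore lim a_n = 1.

1


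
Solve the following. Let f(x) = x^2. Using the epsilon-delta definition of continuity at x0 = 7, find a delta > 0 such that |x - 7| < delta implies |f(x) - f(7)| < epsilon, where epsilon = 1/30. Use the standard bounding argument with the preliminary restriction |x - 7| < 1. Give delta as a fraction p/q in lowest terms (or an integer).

Factor: |x^2 - (7)^2| = |x - 7| * |x + 7|.
Impose |x - 7| < 1 first. Then |x + 7| = |(x - 7) + 2*(7)| <= |x - 7| + 2*|7| < 1 + 14 = 15.
So |x^2 - (7)^2| < delta * 15.
We need delta * 15 <= 1/30, i.e. delta <= 1/30/15 = 1/450.
Since 1/450 < 1, this is tighter than 1; take delta = 1/450.
So delta = 1/450 works.

1/450


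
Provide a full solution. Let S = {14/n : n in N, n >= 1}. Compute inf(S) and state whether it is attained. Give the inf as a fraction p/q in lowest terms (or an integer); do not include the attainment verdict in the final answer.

Analysis:
- Values: 14, 7, 14/3, 7/2, ... strictly decreasing.
- The maximum is 14 (n=1); sup = 14 (attained).
- The set is bounded below by 0; 14/n -> 0 so 0 is the greatest lower bound.
- 0 is not in the set, so inf = 0 is not attained.
Conclusion: inf(S) = 0, not attained in S.

0


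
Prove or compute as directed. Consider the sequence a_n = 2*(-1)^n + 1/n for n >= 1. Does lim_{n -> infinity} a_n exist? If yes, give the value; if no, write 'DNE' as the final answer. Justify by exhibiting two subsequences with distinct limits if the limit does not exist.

Examine the behaviour of a_n along subsequences.
a_{2k} = 2 + 1/(2k) -> 2. a_{2k+1} = -2 + 1/(2k+1) -> -2.
Since these two subsequential limits are 2 and -2, distinct, the full sequence cannot converge (a convergent sequence has all subsequences tending to the same limit). So lim a_n does not exist.

DNE


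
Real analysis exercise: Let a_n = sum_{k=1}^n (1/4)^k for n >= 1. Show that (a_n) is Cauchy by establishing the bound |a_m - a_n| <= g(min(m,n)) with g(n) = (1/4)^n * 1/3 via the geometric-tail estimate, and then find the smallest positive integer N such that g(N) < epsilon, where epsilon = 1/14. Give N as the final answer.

For m > n >= 1: |a_m - a_n| = sum_{k=n+1}^m (1/4)^k < sum_{k=n+1}^infinity (1/4)^k = (1/4)^(n+1) / (1 - 1/4) = (1/4)^n * (1/4) * (4/3) = (1/4)^n * 1/3.
So g(n) = (1/4)^n / 3. Since g(n) -> 0, (a_n) is Cauchy.
Now solve g(N) < 1/14: (1/4)^N / 3 < 1/14 <=> 4^N > 1 / (3 * 1/14) = 14/3.
Check powers of 4: 4^1 = 4 <= 14/3, 4^2 = 16 > 14/3.
So the smallest such N is 2. Check: g(2) = 1/(3 * 16) = 1/48 < 1/14.

2


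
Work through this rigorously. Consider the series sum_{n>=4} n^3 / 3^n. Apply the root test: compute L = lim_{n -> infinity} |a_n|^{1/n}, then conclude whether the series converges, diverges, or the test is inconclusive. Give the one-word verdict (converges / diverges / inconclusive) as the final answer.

Let a_n denote the general term. Form |a_n|^(1/n) and simplify:
|a_n|^(1/n) = n^(3/n)/3
Take the limit as n -> infinity: L = 1/3.
Since L = 1/3 < 1, the root test implies convergence.

converges


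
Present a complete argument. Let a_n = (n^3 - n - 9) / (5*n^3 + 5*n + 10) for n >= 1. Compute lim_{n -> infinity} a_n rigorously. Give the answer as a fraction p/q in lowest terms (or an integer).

Divide numerator and denominator by n^3, the highest power:
numerator / n^3 = 1 - 1/n^2 - 9/n^3
denominator / n^3 = 5 + 5/n^2 + 10/n^3
As n -> infinity, all terms of the form c/n^k (k >= 1) tend to 0.
So numerator / n^3 -> 1 and denominator / n^3 -> 5.
Therefore lim a_n = 1/5.

1/5


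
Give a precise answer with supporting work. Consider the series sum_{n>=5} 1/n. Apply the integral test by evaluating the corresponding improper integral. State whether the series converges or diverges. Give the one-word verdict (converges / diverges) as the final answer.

Let f(x) = 1/x. Then f is positive, continuous, and decreasing on [5, infinity), so the integral test applies.
Compute the improper integral int_{5}^infinity f(x) dx:
  antiderivative F(x) = log(x).
  As x -> infinity, log(x) -> infinity.
  So int = infinity - log(5) = infinity. By the integral test, the series diverges.

diverges


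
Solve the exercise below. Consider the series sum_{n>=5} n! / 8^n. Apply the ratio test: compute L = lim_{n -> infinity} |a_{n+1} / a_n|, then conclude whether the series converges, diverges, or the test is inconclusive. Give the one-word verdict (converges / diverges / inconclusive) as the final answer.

Let a_n denote the general term. Form the ratio a_{n+1}/a_n and simplify:
a_{n+1}/a_n = n/8 + 1/8
Take the limit as n -> infinity: L = infinity.
Since L = infinity > 1 (or L = infinity), the ratio test implies the series diverges.

diverges


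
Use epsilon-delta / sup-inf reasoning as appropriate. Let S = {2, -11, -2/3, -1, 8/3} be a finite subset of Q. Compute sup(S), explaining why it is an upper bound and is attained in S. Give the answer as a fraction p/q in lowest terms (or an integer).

S is finite, so sup(S) = max(S).
Sorted decreasing:
8/3, 2, -2/3, -1, -11
The extremum is 8/3.
For every x in S, x <= 8/3. And 8/3 is in S, so it is attained.
Therefore sup(S) = 8/3.

8/3


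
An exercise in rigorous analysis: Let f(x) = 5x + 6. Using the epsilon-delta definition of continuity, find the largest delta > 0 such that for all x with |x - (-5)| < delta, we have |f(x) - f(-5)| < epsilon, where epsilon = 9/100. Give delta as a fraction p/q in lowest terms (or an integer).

We compute f(-5) = 5*(-5) + 6 = -19.
|f(x) - f(-5)| = |5x + 6 - (-19)| = |5(x - (-5))| = 5|x - (-5)|.
We need 5|x - (-5)| < 9/100, i.e. |x - (-5)| < 9/100 / 5 = 9/500.
So any delta <= 9/500 works. Conversely, if delta > 9/500, then x = -5 + 9/500 satisfies |x - (-5)| = 9/500 < delta but |f(x) - f(-5)| = 5 * 9/500 = 9/100, which is not < 9/100; so no larger delta works.
Hence the largest such delta is 9/500.

9/500


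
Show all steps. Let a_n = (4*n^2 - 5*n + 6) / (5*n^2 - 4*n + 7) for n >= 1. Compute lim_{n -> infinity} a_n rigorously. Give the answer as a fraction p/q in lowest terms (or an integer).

Divide numerator and denominator by n^2, the highest power:
numerator / n^2 = 4 - 5/n + 6/n^2
denominator / n^2 = 5 - 4/n + 7/n^2
As n -> infinity, all terms of the form c/n^k (k >= 1) tend to 0.
So numerator / n^2 -> 4 and denominator / n^2 -> 5.
Therefore lim a_n = 4/5.

4/5


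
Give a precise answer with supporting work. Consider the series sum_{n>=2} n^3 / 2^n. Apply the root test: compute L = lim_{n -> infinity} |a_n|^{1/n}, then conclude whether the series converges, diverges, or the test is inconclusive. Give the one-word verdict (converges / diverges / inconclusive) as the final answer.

Let a_n denote the general term. Form |a_n|^(1/n) and simplify:
|a_n|^(1/n) = n^(3/n)/2
Take the limit as n -> infinity: L = 1/2.
Since L = 1/2 < 1, the root test implies convergence.

converges


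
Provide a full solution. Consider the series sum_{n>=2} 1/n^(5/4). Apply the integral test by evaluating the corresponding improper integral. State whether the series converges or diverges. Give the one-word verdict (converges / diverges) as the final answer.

Let f(x) = x^(-5/4). Then f is positive, continuous, and decreasing on [2, infinity), so the integral test applies.
Compute the improper integral int_{2}^infinity f(x) dx:
  antiderivative F(x) = -4/x^(1/4).
  As x -> infinity, F(x) -> 0 (since p = 5/4 > 1).
  So int = F(infinity) - F(2) = 0 - (-2*2^(3/4)) = 2*2^(3/4).
  Finite, so by the integral test, the series converges.

converges


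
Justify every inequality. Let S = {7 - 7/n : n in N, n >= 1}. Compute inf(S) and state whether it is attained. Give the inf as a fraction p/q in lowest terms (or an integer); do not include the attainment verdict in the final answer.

Analysis:
- Values: 0, 7/2, 14/3, 21/4, ... strictly increasing.
- Minimum is 0 (n=1); inf = 0 (attained).
- 7 - 7/n -> 7 from below; sup = 7, not attained.
Conclusion: inf(S) = 0, attained in S.

0


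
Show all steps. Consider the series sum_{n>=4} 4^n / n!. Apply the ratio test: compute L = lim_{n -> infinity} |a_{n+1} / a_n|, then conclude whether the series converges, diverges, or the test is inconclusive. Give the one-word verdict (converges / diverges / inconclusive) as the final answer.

Let a_n denote the general term. Form the ratio a_{n+1}/a_n and simplify:
a_{n+1}/a_n = 4/(n + 1)
Take the limit as n -> infinity: L = 0.
Since L = 0 < 1, the ratio test implies the series converges.

converges


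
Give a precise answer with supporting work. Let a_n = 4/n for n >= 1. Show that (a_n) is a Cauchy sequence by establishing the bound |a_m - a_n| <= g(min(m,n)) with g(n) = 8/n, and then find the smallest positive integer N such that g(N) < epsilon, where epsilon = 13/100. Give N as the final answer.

For any m, n >= 1, by the triangle inequality:
|a_m - a_n| = |4/m - 4/n| <= 4*1/m + 4*1/n <= 8/min(m,n).
So g(n) = 8/n bounds the Cauchy difference. Since g(n) -> 0, (a_n) is Cauchy.
Now solve g(N) < 13/100: 8/N < 13/100 <=> N > 8 / (13/100) = 800/13.
The smallest integer strictly greater than 800/13 is N = 62.
Check: g(62) = 8/62 = 4/31 < 13/100; g(61) = 8/61 >= 13/100. So N = 62.

62


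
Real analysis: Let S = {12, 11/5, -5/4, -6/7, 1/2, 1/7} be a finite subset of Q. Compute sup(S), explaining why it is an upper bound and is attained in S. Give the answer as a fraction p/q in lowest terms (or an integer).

S is finite, so sup(S) = max(S).
Sorted decreasing:
12, 11/5, 1/2, 1/7, -6/7, -5/4
The extremum is 12.
For every x in S, x <= 12. And 12 is in S, so it is attained.
Therefore sup(S) = 12.

12


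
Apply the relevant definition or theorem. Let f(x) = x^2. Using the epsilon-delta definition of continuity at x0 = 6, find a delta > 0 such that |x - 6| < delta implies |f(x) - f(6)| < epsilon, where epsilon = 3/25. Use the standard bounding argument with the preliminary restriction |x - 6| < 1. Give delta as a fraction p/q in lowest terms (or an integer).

Factor: |x^2 - (6)^2| = |x - 6| * |x + 6|.
Impose |x - 6| < 1 first. Then |x + 6| = |(x - 6) + 2*(6)| <= |x - 6| + 2*|6| < 1 + 12 = 13.
So |x^2 - (6)^2| < delta * 13.
We need delta * 13 <= 3/25, i.e. delta <= 3/25/13 = 3/325.
Since 3/325 < 1, this is tighter than 1; take delta = 3/325.
So delta = 3/325 works.

3/325


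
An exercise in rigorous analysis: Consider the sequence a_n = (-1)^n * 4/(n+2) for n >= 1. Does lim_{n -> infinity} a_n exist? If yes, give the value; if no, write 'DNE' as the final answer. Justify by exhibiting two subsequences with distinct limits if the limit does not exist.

Examine the behaviour of a_n along subsequences.
Even-n subsequence a_{2k} = 4/(2k+2) -> 0. Odd-n subsequence a_{2k+1} = -4/(2k+3) -> 0. Both tend to 0, which suggests the limit is 0; verify directly.
|a_n - 0| = 4/(n+2) < 4/n for every n >= 1.
Given epsilon > 0, choose a positive integer N > 4/epsilon. Then for all n >= N, |a_n| < 4/n <= 4/N < epsilon.
So by the definition of the limit, lim a_n exists and equals 0.

0


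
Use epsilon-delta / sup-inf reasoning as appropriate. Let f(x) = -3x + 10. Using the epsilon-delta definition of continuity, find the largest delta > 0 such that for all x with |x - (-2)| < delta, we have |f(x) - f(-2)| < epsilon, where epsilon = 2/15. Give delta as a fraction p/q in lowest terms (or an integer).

We compute f(-2) = -3*(-2) + 10 = 16.
|f(x) - f(-2)| = |-3x + 10 - (16)| = |-3(x - (-2))| = 3|x - (-2)|.
We need 3|x - (-2)| < 2/15, i.e. |x - (-2)| < 2/15 / 3 = 2/45.
So any delta <= 2/45 works. Conversely, if delta > 2/45, then x = -2 + 2/45 satisfies |x - (-2)| = 2/45 < delta but |f(x) - f(-2)| = 3 * 2/45 = 2/15, which is not < 2/15; so no larger delta works.
Hence the largest such delta is 2/45.

2/45


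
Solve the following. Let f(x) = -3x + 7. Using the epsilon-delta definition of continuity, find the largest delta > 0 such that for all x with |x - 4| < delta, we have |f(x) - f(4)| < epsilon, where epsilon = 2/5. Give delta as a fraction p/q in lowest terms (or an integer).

We compute f(4) = -3*(4) + 7 = -5.
|f(x) - f(4)| = |-3x + 7 - (-5)| = |-3(x - 4)| = 3|x - 4|.
We need 3|x - 4| < 2/5, i.e. |x - 4| < 2/5 / 3 = 2/15.
So any delta <= 2/15 works. Conversely, if delta > 2/15, then x = 4 + 2/15 satisfies |x - 4| = 2/15 < delta but |f(x) - f(4)| = 3 * 2/15 = 2/5, which is not < 2/5; so no larger delta works.
Hence the largest such delta is 2/15.

2/15


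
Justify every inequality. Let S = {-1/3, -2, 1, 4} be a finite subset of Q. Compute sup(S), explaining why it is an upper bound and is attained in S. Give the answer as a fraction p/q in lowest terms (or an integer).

S is finite, so sup(S) = max(S).
Sorted decreasing:
4, 1, -1/3, -2
The extremum is 4.
For every x in S, x <= 4. And 4 is in S, so it is attained.
Therefore sup(S) = 4.

4


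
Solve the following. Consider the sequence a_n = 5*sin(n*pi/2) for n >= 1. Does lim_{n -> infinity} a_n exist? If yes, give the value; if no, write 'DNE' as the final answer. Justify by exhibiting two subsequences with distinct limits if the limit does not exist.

Examine the behaviour of a_n along subsequences.
a_{4k+1} = 5*sin(pi/2 + 2k*pi) = 5 -> 5. a_{4k+3} = 5*sin(3pi/2 + 2k*pi) = -5 -> -5.
Since these two subsequential limits are 5 and -5, distinct, the full sequence cannot converge (a convergent sequence has all subsequences tending to the same limit). So lim a_n does not exist.

DNE


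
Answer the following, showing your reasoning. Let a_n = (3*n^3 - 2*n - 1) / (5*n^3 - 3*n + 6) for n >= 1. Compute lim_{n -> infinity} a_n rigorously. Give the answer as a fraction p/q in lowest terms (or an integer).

Divide numerator and denominator by n^3, the highest power:
numerator / n^3 = 3 - 2/n^2 - 1/n^3
denominator / n^3 = 5 - 3/n^2 + 6/n^3
As n -> infinity, all terms of the form c/n^k (k >= 1) tend to 0.
So numerator / n^3 -> 3 and denominator / n^3 -> 5.
Therefore lim a_n = 3/5.

3/5


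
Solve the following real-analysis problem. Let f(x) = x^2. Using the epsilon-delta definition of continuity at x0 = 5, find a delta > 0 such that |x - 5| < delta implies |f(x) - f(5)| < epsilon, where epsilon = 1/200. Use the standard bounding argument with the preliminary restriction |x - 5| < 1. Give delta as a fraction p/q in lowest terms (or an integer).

Factor: |x^2 - (5)^2| = |x - 5| * |x + 5|.
Impose |x - 5| < 1 first. Then |x + 5| = |(x - 5) + 2*(5)| <= |x - 5| + 2*|5| < 1 + 10 = 11.
So |x^2 - (5)^2| < delta * 11.
We need delta * 11 <= 1/200, i.e. delta <= 1/200/11 = 1/2200.
Since 1/2200 < 1, this is tighter than 1; take delta = 1/2200.
So delta = 1/2200 works.

1/2200


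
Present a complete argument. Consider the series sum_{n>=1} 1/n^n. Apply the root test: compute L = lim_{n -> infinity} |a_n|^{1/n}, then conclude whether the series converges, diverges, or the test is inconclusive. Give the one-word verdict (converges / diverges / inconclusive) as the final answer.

Let a_n denote the general term. Form |a_n|^(1/n) and simplify:
|a_n|^(1/n) = 1/n
Take the limit as n -> infinity: L = 0.
Since L = 0 < 1, the root test implies convergence.

converges


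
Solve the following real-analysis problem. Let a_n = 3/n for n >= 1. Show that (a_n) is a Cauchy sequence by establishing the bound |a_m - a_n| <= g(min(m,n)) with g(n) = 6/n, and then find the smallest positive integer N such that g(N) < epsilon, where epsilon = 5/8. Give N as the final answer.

For any m, n >= 1, by the triangle inequality:
|a_m - a_n| = |3/m - 3/n| <= 3*1/m + 3*1/n <= 6/min(m,n).
So g(n) = 6/n bounds the Cauchy difference. Since g(n) -> 0, (a_n) is Cauchy.
Now solve g(N) < 5/8: 6/N < 5/8 <=> N > 6 / (5/8) = 48/5.
The smallest integer strictly greater than 48/5 is N = 10.
Check: g(10) = 6/10 = 3/5 < 5/8; g(9) = 2/3 >= 5/8. So N = 10.

10


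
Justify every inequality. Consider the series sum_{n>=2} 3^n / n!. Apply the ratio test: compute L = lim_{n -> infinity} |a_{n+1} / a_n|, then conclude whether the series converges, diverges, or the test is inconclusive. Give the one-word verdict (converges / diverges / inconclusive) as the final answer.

Let a_n denote the general term. Form the ratio a_{n+1}/a_n and simplify:
a_{n+1}/a_n = 3/(n + 1)
Take the limit as n -> infinity: L = 0.
Since L = 0 < 1, the ratio test implies the series converges.

converges


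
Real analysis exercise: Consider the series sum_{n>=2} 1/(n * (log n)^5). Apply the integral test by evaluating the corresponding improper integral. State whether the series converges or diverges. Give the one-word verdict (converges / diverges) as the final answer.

Let f(x) = 1/(x*log(x)^5). Then f is positive, continuous, and decreasing on [2, infinity), so the integral test applies.
Compute the improper integral int_{2}^infinity f(x) dx:
  antiderivative F(x) = -1/(4*log(x)^4).
  F(x) -> 0 as x -> infinity.  int = 0 - F(2) = 1/(4*log(2)^4) < infinity. By the integral test, the series converges.

converges


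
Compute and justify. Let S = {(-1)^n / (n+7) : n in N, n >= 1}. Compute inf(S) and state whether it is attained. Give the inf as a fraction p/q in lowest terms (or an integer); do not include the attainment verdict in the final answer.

Analysis:
- Values: -1/8, 1/9, -1/10, 1/11, -1/12, ...
- Positive terms (even n): 1/(2+7), 1/(4+7), ... decreasing -> max = 1/9 (n=2).
- Negative terms (odd n): -1/(1+7), -1/(3+7), ... increasing -> min = -1/8 (n=1).
- So sup = 1/9 (attained at n=2); inf = -1/8 (attained at n=1).
Conclusion: inf(S) = -1/8, attained in S.

-1/8


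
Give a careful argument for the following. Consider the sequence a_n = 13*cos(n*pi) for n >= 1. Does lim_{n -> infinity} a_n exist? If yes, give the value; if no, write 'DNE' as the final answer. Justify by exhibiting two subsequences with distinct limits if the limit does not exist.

Examine the behaviour of a_n along subsequences.
cos(n*pi) = (-1)^n, so a_n = 13*(-1)^n. a_{2k} = 13 -> 13. a_{2k+1} = -13 -> -13.
Since these two subsequential limits are 13 and -13, distinct, the full sequence cannot converge (a convergent sequence has all subsequences tending to the same limit). So lim a_n does not exist.

DNE


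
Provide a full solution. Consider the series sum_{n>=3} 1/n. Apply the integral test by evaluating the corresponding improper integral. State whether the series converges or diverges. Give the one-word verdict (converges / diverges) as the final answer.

Let f(x) = 1/x. Then f is positive, continuous, and decreasing on [3, infinity), so the integral test applies.
Compute the improper integral int_{3}^infinity f(x) dx:
  antiderivative F(x) = log(x).
  As x -> infinity, log(x) -> infinity.
  So int = infinity - log(3) = infinity. By the integral test, the series diverges.

diverges


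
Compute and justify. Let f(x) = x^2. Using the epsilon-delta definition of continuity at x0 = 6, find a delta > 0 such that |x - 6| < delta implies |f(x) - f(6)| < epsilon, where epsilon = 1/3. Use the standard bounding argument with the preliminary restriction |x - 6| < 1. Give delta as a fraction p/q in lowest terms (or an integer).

Factor: |x^2 - (6)^2| = |x - 6| * |x + 6|.
Impose |x - 6| < 1 first. Then |x + 6| = |(x - 6) + 2*(6)| <= |x - 6| + 2*|6| < 1 + 12 = 13.
So |x^2 - (6)^2| < delta * 13.
We need delta * 13 <= 1/3, i.e. delta <= 1/3/13 = 1/39.
Since 1/39 < 1, this is tighter than 1; take delta = 1/39.
So delta = 1/39 works.

1/39


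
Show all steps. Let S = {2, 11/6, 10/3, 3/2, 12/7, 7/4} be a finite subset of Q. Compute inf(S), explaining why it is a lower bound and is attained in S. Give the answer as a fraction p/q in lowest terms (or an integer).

S is finite, so inf(S) = min(S).
Sorted increasing:
3/2, 12/7, 7/4, 11/6, 2, 10/3
The extremum is 3/2.
For every x in S, x >= 3/2. And 3/2 is in S, so it is attained.
Therefore inf(S) = 3/2.

3/2


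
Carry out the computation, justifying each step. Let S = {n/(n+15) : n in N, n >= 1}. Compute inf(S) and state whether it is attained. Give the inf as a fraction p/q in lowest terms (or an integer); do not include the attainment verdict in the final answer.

Analysis:
- Values: 1/16, 2/17, 1/6, 4/19, ... strictly increasing.
- Minimum is 1/16 (n=1); inf = 1/16 (attained).
- n/(n+15) = 1 - 15/(n+15) -> 1 from below as n -> infinity, and never equals 1.
- So sup = 1 (not attained).
Conclusion: inf(S) = 1/16, attained in S.

1/16


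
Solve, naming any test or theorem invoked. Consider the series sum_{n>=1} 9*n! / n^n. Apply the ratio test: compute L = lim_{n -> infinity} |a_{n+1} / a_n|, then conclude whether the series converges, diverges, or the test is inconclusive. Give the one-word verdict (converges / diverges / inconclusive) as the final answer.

Let a_n denote the general term. Form the ratio a_{n+1}/a_n and simplify:
a_{n+1}/a_n = (n/(n + 1))^n
Take the limit as n -> infinity: L = exp(-1).
Since L = exp(-1) < 1, the ratio test implies the series converges.

converges


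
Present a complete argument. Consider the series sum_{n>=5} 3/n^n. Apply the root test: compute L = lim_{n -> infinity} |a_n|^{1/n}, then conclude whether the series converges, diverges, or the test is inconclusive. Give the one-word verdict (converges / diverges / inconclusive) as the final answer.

Let a_n denote the general term. Form |a_n|^(1/n) and simplify:
|a_n|^(1/n) = 3^(1/n)/n
Take the limit as n -> infinity: L = 0.
Since L = 0 < 1, the root test implies convergence.

converges
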